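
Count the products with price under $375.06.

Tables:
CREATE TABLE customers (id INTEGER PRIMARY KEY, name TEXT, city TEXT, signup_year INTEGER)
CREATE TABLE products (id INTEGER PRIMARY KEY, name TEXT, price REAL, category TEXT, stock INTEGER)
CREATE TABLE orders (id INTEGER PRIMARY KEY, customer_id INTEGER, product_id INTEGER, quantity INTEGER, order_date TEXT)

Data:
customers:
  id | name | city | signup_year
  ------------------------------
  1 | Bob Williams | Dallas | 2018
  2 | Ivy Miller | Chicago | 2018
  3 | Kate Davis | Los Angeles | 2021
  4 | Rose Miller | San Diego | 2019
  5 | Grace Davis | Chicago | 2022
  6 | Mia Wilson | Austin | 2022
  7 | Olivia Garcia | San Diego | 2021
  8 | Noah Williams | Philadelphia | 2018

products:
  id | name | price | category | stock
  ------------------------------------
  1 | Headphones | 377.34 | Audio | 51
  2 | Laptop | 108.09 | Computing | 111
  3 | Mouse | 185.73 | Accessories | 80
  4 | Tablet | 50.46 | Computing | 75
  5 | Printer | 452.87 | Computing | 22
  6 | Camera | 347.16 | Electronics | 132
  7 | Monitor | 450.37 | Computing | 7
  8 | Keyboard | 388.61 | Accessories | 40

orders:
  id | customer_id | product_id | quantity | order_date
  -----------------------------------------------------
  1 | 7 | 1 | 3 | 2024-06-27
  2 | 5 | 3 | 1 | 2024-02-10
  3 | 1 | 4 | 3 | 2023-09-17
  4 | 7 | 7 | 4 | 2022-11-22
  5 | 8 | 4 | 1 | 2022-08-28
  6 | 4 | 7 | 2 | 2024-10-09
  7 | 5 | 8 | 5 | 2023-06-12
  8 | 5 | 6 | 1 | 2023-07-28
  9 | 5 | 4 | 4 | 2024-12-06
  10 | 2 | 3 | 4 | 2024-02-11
SELECT COUNT(*) FROM products WHERE price < 375.06

Execution result:
4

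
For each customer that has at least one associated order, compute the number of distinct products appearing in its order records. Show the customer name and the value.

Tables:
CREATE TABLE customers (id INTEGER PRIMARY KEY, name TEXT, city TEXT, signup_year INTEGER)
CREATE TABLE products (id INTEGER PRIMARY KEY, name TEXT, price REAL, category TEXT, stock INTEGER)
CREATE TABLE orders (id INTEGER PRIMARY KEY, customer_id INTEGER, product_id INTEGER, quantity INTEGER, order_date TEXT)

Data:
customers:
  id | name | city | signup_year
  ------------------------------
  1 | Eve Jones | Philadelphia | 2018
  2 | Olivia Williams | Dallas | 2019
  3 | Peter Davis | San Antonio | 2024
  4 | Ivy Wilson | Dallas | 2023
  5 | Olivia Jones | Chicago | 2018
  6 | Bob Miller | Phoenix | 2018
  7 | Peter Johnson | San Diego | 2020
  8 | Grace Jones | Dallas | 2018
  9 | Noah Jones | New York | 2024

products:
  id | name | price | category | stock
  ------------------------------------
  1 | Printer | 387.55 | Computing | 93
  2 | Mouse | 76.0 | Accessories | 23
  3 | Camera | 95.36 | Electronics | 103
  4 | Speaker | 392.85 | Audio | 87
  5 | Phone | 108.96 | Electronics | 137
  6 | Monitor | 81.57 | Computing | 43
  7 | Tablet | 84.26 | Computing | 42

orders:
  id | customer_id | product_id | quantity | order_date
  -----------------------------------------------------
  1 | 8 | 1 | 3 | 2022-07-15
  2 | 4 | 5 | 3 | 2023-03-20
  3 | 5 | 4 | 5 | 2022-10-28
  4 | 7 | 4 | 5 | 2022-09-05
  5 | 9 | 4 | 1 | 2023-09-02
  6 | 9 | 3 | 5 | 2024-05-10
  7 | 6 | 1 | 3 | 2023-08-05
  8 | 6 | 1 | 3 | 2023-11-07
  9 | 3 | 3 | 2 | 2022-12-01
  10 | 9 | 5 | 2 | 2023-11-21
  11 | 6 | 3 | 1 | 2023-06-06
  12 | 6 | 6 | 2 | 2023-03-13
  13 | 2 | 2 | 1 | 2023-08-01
SELECT p.name, COUNT(DISTINCT c.product_id) AS distinct_product_count FROM orders c JOIN customers p ON c.customer_id = p.id GROUP BY p.id, p.name

Execution result:
name | distinct_product_count
Olivia Williams | 1
Peter Davis | 1
Ivy Wilson | 1
Olivia Jones | 1
Bob Miller | 3
Peter Johnson | 1
Grace Jones | 1
Noah Jones | 3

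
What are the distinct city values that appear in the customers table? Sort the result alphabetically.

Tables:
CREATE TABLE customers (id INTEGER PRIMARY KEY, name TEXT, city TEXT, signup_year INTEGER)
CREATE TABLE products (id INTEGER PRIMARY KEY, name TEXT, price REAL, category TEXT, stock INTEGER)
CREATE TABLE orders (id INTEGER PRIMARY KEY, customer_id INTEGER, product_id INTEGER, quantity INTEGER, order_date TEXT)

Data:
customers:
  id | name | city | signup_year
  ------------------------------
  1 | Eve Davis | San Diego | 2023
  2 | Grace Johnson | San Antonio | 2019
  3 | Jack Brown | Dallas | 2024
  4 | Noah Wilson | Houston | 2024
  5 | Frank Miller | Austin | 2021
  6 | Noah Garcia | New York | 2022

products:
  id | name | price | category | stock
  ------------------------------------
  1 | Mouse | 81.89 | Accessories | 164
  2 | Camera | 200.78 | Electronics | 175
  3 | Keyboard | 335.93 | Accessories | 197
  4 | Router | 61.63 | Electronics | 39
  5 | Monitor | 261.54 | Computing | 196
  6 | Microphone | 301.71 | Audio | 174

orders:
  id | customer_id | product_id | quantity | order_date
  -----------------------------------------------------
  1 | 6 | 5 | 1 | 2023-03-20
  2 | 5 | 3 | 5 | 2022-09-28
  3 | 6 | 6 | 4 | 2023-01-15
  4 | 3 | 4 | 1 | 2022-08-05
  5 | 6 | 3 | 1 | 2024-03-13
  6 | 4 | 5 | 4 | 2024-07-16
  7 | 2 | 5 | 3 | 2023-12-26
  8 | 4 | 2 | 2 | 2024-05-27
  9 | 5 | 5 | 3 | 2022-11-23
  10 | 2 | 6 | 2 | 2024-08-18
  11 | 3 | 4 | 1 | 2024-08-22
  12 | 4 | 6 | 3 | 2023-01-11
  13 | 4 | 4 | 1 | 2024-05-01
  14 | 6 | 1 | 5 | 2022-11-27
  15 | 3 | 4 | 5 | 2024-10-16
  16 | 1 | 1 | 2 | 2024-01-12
SELECT DISTINCT city FROM customers ORDER BY city

Execution result:
city
Austin
Dallas
Houston
New York
San Antonio
San Diego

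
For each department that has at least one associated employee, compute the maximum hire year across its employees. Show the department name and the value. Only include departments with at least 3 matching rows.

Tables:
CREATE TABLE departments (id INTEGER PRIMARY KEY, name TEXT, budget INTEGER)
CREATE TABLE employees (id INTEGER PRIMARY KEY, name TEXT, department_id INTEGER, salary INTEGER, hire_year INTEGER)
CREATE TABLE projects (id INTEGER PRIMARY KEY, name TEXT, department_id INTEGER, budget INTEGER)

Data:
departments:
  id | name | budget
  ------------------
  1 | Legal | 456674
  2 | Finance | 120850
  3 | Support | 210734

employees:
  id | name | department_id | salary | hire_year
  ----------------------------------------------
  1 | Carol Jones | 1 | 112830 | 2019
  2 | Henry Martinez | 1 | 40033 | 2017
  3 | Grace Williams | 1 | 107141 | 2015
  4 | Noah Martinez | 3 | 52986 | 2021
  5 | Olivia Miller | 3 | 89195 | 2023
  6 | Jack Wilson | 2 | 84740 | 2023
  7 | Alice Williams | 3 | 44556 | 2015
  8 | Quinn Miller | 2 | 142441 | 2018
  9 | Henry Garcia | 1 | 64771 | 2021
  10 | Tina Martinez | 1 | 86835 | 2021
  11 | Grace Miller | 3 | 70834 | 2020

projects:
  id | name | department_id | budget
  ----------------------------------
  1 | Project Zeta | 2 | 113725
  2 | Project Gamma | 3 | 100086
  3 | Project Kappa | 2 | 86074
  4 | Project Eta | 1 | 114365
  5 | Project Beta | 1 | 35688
SELECT p.name, MAX(c.hire_year) AS max_hire_year FROM employees c JOIN departments p ON c.department_id = p.id GROUP BY p.id, p.name HAVING COUNT(*) >= 3

Execution result:
name | max_hire_year
Legal | 2021
Support | 2023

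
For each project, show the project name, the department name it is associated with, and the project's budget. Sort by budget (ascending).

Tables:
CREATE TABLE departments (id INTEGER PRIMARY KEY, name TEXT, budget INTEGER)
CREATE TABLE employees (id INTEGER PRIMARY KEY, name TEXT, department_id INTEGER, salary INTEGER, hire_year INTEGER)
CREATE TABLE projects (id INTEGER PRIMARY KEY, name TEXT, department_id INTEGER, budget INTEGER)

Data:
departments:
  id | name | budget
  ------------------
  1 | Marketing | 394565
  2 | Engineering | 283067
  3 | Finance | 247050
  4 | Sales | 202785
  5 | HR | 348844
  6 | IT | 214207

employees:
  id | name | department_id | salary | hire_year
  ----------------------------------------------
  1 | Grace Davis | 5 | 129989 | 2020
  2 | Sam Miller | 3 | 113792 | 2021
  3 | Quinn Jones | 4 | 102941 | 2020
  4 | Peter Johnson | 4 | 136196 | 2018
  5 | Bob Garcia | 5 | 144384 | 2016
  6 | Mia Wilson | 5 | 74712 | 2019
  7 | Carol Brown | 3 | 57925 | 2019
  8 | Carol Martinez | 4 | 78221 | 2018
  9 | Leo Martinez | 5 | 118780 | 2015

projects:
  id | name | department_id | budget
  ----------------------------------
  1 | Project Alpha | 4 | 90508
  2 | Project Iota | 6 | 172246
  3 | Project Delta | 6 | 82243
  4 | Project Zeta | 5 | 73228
SELECT c.name, p.name AS department, c.budget FROM projects c JOIN departments p ON c.department_id = p.id ORDER BY c.budget ASC

Execution result:
name | department | budget
Project Zeta | HR | 73228
Project Delta | IT | 82243
Project Alpha | Sales | 90508
Project Iota | IT | 172246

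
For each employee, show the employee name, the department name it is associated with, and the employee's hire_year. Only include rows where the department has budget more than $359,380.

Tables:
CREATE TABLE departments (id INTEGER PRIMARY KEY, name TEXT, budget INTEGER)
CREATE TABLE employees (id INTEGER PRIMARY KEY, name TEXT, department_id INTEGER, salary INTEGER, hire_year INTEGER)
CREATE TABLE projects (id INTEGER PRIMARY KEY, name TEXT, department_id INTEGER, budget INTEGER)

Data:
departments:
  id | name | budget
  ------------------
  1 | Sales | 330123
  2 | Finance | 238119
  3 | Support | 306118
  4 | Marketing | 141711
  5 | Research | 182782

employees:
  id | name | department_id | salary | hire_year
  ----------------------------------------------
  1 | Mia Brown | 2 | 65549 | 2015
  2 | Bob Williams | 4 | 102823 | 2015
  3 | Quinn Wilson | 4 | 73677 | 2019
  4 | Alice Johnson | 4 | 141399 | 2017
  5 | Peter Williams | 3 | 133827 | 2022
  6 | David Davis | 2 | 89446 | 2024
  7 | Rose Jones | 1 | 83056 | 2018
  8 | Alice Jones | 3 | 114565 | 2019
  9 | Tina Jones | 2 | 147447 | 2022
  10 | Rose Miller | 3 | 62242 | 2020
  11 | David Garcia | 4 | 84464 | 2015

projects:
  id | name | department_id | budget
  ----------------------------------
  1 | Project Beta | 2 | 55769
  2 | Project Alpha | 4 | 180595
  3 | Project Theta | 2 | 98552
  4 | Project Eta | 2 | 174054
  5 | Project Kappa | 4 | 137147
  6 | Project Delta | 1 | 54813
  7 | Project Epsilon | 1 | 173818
SELECT c.name, p.name AS department, c.hire_year FROM employees c JOIN departments p ON c.department_id = p.id WHERE p.budget > 359380

Execution result:
(no rows)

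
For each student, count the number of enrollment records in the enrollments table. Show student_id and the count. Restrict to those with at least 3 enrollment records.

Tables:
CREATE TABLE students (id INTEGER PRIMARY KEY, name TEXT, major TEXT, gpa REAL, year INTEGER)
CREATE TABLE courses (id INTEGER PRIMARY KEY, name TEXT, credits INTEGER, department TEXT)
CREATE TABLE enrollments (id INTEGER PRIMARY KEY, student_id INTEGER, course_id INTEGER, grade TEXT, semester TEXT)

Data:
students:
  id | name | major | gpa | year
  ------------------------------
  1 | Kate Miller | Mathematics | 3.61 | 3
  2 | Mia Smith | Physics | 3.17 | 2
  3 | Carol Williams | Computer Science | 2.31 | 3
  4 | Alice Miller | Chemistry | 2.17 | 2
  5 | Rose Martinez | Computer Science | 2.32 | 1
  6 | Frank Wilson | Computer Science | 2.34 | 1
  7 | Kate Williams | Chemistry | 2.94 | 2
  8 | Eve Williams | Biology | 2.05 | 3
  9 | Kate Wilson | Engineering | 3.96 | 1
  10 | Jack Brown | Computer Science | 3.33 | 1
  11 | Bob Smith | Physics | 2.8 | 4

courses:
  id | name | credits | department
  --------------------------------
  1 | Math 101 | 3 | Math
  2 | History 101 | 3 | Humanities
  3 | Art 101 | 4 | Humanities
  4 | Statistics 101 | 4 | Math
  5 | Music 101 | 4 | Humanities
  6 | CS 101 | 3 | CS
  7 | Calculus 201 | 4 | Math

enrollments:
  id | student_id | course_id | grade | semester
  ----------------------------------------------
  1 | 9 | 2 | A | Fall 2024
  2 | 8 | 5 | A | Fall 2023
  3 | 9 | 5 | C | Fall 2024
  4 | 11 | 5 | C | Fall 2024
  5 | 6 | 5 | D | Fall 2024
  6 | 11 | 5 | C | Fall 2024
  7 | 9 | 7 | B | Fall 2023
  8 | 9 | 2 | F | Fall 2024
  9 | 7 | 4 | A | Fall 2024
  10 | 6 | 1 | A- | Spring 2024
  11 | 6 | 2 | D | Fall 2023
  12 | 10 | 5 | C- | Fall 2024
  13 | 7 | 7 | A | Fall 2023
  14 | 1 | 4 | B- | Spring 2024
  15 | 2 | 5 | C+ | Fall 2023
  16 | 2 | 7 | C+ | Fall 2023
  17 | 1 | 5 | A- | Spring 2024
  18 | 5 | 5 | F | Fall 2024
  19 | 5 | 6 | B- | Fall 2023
SELECT student_id, COUNT(*) AS enrollment_count FROM enrollments GROUP BY student_id HAVING COUNT(*) >= 3

Execution result:
student_id | enrollment_count
6 | 3
9 | 4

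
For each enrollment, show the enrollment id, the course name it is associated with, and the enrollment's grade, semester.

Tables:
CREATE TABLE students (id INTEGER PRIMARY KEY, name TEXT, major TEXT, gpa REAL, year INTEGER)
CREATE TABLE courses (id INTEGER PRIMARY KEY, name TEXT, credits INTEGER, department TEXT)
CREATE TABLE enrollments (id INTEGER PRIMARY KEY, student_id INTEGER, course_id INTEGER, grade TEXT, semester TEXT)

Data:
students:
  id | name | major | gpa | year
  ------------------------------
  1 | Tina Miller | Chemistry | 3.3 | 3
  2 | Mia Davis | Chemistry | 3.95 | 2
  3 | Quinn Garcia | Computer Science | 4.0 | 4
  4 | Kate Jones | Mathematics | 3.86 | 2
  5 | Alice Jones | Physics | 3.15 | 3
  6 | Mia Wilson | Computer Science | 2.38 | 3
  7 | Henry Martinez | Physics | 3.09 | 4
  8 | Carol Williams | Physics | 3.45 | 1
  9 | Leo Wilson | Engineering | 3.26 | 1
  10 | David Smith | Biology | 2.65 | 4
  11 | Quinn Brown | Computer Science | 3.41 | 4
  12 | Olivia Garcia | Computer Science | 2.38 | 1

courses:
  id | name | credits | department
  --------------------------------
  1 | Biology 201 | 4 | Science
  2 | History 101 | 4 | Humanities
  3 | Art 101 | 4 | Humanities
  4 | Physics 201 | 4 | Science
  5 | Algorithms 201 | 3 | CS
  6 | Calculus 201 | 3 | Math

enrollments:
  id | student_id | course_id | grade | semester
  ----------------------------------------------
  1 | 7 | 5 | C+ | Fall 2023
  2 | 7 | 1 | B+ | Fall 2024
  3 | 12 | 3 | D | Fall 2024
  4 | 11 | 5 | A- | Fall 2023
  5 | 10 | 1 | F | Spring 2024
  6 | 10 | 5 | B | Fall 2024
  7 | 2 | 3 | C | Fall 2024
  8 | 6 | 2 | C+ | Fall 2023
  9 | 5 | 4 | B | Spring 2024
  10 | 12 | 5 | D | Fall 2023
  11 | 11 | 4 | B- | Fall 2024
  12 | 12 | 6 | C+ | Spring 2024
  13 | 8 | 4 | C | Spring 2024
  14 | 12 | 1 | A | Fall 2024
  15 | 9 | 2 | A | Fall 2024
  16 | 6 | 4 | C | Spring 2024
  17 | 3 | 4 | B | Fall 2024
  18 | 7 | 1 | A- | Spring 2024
SELECT c.id, p.name AS course, c.grade, c.semester FROM enrollments c JOIN courses p ON c.course_id = p.id

Execution result:
id | course | grade | semester
1 | Algorithms 201 | C+ | Fall 2023
2 | Biology 201 | B+ | Fall 2024
3 | Art 101 | D | Fall 2024
4 | Algorithms 201 | A- | Fall 2023
5 | Biology 201 | F | Spring 2024
6 | Algorithms 201 | B | Fall 2024
7 | Art 101 | C | Fall 2024
8 | History 101 | C+ | Fall 2023
9 | Physics 201 | B | Spring 2024
10 | Algorithms 201 | D | Fall 2023
11 | Physics 201 | B- | Fall 2024
12 | Calculus 201 | C+ | Spring 2024
13 | Physics 201 | C | Spring 2024
14 | Biology 201 | A | Fall 2024
15 | History 101 | A | Fall 2024
16 | Physics 201 | C | Spring 2024
17 | Physics 201 | B | Fall 2024
18 | Biology 201 | A- | Spring 2024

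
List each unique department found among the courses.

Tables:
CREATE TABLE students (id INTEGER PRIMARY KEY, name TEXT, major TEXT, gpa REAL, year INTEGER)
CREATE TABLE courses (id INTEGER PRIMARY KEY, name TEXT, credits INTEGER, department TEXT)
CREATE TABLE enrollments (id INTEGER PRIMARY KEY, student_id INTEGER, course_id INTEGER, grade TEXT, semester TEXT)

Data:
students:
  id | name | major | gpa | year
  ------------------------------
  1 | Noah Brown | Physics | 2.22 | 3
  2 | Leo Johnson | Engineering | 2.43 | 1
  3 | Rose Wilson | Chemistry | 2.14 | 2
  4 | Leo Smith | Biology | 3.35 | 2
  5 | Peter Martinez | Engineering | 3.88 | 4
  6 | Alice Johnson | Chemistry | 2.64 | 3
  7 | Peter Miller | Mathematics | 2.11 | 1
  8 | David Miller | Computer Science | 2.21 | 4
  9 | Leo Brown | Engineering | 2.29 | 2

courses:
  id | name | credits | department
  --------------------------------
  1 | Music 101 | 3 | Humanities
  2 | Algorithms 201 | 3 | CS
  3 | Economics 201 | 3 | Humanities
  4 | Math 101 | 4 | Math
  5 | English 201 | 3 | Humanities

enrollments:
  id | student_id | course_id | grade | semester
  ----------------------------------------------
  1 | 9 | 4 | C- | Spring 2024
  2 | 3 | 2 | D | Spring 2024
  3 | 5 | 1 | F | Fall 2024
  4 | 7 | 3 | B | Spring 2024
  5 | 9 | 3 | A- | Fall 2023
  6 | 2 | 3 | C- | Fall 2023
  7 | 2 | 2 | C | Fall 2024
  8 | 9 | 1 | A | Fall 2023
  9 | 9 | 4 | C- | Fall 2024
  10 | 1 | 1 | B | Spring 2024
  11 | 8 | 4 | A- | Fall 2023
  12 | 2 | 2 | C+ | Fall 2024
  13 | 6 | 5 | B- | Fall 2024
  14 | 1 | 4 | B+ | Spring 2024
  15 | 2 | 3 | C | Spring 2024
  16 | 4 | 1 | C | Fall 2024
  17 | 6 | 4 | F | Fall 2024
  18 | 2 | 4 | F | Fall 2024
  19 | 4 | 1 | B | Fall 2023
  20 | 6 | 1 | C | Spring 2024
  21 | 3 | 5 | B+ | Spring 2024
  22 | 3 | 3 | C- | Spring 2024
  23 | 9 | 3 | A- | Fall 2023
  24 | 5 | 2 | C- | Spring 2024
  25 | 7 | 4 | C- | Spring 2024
SELECT DISTINCT department FROM courses

Execution result:
department
Humanities
CS
Math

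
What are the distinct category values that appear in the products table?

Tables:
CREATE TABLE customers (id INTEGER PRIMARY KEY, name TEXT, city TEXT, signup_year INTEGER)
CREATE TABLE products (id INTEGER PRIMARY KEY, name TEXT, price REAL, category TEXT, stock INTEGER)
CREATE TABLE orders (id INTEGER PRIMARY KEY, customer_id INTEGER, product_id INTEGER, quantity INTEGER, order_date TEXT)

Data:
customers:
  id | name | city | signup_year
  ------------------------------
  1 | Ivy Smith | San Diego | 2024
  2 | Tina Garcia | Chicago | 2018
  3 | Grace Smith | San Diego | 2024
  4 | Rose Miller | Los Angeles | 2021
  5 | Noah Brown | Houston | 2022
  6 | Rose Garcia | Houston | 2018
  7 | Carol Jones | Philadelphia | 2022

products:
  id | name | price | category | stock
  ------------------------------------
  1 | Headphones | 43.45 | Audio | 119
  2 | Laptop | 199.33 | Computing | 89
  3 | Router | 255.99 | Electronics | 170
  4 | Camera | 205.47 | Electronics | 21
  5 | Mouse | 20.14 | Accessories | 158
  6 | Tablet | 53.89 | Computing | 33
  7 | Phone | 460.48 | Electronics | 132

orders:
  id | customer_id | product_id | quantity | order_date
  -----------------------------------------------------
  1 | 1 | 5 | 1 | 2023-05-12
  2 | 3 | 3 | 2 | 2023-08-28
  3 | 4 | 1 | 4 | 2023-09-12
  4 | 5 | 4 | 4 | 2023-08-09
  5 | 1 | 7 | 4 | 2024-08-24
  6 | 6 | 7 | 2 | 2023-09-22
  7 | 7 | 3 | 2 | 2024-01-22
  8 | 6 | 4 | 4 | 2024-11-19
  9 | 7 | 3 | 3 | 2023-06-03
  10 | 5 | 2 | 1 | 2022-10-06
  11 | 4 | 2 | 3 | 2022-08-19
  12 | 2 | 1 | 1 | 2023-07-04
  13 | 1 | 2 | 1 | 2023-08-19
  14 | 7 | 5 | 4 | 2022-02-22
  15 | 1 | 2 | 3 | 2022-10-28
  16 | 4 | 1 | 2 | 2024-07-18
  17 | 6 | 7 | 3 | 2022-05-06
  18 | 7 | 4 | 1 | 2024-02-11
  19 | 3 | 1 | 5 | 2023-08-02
SELECT DISTINCT category FROM products

Execution result:
category
Audio
Computing
Electronics
Accessories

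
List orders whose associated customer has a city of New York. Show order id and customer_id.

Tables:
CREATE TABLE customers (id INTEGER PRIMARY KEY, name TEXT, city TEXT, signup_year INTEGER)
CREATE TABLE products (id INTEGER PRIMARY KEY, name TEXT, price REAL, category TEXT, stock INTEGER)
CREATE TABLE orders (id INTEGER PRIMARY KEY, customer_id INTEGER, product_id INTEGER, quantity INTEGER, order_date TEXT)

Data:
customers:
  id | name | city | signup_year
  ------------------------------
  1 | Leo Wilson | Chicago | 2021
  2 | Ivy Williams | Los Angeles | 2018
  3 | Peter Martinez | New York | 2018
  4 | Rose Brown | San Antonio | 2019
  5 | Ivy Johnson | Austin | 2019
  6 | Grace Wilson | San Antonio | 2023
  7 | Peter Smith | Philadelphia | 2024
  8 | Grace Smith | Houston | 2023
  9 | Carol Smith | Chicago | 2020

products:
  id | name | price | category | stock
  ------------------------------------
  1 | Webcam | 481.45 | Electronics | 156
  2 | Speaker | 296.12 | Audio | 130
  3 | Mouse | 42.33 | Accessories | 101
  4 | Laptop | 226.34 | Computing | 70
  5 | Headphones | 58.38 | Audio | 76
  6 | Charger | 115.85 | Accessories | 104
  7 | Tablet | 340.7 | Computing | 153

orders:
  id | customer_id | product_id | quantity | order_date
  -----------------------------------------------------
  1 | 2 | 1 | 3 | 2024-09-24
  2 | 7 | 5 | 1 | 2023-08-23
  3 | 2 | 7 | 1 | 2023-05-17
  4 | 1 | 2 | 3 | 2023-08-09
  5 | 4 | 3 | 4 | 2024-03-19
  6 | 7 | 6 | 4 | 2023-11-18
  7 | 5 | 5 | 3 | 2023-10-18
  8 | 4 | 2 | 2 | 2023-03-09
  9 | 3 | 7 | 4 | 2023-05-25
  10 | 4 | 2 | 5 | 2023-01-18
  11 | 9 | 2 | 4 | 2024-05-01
SELECT id, customer_id FROM orders WHERE customer_id IN (SELECT id FROM customers WHERE city = 'New York')

Execution result:
id | customer_id
9 | 3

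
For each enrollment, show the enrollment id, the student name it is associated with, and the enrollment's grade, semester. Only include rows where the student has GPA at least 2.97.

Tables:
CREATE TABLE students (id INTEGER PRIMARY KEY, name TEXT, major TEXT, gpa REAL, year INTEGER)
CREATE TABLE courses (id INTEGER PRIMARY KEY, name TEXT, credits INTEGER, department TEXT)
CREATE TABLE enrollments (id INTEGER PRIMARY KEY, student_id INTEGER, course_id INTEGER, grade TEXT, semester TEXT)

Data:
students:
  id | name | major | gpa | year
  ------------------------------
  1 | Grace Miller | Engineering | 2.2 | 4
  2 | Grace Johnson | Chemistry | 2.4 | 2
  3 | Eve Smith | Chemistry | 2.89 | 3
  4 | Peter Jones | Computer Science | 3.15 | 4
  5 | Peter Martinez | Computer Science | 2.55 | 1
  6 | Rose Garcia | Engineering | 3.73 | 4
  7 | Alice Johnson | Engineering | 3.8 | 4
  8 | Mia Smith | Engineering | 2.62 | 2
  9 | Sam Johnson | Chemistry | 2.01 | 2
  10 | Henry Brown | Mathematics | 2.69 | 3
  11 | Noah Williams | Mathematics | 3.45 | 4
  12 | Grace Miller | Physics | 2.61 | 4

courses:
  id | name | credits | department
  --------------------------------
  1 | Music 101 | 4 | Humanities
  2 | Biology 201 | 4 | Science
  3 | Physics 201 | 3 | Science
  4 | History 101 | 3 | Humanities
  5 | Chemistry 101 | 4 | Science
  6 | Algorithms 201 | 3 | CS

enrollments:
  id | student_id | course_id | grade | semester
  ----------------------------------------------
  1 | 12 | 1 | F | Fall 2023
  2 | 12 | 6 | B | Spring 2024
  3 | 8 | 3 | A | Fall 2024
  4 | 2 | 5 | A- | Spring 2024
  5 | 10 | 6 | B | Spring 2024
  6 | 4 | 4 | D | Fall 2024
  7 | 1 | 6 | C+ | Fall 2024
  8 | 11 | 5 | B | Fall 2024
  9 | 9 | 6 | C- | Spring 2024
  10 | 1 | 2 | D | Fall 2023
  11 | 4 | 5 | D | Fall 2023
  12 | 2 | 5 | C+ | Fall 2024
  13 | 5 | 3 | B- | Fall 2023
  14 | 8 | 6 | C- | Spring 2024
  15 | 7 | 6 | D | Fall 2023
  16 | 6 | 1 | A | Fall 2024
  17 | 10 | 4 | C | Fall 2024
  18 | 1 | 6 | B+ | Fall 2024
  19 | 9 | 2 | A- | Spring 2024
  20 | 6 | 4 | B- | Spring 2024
SELECT c.id, p.name AS student, c.grade, c.semester FROM enrollments c JOIN students p ON c.student_id = p.id WHERE p.gpa >= 2.97

Execution result:
id | student | grade | semester
6 | Peter Jones | D | Fall 2024
8 | Noah Williams | B | Fall 2024
11 | Peter Jones | D | Fall 2023
15 | Alice Johnson | D | Fall 2023
16 | Rose Garcia | A | Fall 2024
20 | Rose Garcia | B- | Spring 2024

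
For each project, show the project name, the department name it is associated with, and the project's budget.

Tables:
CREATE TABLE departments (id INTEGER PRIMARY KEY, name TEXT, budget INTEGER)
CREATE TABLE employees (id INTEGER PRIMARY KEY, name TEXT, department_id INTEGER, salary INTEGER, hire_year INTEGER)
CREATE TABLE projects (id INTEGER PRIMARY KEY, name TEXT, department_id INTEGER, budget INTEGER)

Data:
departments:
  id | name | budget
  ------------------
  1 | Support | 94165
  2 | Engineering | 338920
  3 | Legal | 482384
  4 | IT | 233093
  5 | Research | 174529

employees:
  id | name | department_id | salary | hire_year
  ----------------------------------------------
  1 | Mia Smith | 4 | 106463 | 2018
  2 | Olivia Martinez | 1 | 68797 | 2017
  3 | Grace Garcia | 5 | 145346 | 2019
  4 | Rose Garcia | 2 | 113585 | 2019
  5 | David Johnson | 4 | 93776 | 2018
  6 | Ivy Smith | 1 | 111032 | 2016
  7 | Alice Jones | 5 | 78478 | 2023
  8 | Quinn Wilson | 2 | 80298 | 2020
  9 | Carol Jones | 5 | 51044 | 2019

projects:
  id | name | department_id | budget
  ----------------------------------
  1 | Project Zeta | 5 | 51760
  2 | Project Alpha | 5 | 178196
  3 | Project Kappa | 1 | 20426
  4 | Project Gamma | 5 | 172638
SELECT c.name, p.name AS department, c.budget FROM projects c JOIN departments p ON c.department_id = p.id

Execution result:
name | department | budget
Project Zeta | Research | 51760
Project Alpha | Research | 178196
Project Kappa | Support | 20426
Project Gamma | Research | 172638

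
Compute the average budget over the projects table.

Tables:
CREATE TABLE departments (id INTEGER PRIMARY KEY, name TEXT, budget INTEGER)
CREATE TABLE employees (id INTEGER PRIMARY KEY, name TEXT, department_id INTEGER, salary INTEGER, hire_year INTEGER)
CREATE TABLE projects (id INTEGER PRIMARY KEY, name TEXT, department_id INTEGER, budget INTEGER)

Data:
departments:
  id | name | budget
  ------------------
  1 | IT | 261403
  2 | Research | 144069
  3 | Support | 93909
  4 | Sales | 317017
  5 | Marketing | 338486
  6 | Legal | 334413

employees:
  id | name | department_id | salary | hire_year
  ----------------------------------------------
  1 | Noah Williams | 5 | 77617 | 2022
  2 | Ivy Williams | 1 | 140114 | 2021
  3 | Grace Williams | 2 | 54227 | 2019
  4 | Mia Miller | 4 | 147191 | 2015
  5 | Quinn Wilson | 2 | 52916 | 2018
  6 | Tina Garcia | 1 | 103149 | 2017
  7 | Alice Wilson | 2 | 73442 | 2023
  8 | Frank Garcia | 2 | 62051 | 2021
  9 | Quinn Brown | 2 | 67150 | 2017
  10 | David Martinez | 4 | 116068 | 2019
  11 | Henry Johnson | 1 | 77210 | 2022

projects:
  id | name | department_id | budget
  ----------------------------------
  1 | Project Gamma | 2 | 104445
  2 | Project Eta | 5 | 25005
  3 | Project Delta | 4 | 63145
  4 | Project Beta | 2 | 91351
SELECT AVG(budget) FROM projects

Execution result:
70986.50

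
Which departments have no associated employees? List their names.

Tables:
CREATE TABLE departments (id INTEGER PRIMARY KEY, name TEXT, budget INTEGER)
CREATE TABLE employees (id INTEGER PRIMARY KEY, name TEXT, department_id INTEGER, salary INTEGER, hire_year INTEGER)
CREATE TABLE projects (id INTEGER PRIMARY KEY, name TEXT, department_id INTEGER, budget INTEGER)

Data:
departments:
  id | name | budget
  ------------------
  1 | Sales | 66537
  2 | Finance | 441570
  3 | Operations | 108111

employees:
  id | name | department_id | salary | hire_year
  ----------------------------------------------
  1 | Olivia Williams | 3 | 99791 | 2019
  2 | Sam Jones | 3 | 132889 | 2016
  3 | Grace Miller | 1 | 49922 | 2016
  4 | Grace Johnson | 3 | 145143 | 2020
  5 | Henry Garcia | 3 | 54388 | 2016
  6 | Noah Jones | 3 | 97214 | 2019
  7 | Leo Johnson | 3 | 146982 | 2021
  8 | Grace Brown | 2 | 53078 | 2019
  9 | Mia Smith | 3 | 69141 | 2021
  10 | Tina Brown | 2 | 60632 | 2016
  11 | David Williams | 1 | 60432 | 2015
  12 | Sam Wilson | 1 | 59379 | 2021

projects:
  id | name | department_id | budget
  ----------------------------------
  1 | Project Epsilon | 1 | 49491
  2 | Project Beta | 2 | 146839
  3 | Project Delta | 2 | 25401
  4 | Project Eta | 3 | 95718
SELECT p.name FROM departments p LEFT JOIN employees c ON c.department_id = p.id WHERE c.id IS NULL

Execution result:
(no rows)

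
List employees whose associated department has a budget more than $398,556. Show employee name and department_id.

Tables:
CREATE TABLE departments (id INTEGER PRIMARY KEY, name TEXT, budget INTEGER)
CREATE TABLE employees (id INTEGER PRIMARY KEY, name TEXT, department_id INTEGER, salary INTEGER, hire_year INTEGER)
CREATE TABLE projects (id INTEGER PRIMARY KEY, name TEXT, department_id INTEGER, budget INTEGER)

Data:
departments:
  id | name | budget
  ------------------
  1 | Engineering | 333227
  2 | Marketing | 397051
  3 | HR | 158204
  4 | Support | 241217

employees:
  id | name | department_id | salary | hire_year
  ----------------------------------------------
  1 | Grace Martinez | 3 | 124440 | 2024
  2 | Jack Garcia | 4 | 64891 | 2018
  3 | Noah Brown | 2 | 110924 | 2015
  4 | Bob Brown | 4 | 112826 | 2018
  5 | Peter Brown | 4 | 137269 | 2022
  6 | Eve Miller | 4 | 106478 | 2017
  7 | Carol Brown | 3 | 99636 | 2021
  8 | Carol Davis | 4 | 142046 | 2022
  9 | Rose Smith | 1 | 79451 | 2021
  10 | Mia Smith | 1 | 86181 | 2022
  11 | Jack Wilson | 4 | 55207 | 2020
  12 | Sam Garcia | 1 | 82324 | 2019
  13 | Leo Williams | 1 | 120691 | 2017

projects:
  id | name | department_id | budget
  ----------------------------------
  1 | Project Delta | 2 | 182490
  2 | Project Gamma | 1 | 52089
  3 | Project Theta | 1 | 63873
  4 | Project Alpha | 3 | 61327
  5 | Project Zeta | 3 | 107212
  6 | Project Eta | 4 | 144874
SELECT name, department_id FROM employees WHERE department_id IN (SELECT id FROM departments WHERE budget > 398556)

Execution result:
(no rows)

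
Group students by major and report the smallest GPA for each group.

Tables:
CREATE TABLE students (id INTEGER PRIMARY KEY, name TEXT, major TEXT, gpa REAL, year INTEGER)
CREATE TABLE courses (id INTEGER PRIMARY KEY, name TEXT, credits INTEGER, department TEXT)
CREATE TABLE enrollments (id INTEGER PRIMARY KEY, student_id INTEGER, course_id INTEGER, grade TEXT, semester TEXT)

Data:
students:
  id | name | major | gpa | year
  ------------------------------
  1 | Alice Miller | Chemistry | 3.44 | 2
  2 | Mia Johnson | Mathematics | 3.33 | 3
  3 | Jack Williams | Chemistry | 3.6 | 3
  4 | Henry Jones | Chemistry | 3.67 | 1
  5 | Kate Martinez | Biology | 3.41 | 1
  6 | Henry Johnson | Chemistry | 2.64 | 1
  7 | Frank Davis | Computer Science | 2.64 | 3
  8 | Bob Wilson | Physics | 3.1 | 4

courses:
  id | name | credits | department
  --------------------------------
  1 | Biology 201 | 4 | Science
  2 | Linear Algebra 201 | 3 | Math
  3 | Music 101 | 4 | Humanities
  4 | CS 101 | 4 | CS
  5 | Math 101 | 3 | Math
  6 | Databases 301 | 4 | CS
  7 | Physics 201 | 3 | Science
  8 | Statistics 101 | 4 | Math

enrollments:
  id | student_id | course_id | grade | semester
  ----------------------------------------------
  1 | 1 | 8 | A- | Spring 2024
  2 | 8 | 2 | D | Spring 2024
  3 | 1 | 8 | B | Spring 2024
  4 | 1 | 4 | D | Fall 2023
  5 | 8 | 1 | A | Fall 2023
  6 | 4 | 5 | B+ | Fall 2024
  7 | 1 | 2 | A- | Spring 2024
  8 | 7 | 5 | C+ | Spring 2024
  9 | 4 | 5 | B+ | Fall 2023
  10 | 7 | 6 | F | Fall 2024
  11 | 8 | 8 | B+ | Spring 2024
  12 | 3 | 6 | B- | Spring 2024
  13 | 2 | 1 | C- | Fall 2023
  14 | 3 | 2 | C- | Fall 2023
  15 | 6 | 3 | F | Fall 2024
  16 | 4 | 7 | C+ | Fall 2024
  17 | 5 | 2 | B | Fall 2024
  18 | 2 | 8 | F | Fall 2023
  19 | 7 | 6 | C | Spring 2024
SELECT major, MIN(gpa) AS min_gpa FROM students GROUP BY major

Execution result:
major | min_gpa
Biology | 3.41
Chemistry | 2.64
Computer Science | 2.64
Mathematics | 3.33
Physics | 3.10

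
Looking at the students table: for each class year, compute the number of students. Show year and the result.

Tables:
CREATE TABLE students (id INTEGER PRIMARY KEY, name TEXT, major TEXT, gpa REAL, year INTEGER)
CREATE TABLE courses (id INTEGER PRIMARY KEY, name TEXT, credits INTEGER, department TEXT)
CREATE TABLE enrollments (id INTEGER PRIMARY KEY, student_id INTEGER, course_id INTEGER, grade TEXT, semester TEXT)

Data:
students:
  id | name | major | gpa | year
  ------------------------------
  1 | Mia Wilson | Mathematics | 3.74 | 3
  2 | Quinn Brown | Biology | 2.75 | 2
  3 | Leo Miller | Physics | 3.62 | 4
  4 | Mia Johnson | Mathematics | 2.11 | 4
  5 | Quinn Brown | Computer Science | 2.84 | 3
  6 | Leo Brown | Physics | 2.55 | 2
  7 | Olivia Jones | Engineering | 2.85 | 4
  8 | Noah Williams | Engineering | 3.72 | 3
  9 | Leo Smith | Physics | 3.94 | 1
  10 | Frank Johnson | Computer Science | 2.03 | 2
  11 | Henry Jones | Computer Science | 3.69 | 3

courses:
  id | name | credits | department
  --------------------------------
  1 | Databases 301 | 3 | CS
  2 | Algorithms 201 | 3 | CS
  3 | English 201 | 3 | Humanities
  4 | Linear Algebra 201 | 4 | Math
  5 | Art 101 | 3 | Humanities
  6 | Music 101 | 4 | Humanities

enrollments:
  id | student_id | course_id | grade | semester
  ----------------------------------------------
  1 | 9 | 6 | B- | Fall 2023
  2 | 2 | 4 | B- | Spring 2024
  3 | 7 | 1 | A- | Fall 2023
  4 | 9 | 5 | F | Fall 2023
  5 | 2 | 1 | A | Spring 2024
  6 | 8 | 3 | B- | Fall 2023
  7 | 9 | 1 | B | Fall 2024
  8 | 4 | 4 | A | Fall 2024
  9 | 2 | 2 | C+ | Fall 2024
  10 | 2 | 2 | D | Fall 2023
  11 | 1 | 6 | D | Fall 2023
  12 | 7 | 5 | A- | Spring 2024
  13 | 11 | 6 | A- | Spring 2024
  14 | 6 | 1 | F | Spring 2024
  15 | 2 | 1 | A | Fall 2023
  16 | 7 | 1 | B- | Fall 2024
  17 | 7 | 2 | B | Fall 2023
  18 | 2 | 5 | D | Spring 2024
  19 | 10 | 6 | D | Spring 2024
SELECT year, COUNT(*) AS n FROM students GROUP BY year

Execution result:
year | n
1 | 1
2 | 3
3 | 4
4 | 3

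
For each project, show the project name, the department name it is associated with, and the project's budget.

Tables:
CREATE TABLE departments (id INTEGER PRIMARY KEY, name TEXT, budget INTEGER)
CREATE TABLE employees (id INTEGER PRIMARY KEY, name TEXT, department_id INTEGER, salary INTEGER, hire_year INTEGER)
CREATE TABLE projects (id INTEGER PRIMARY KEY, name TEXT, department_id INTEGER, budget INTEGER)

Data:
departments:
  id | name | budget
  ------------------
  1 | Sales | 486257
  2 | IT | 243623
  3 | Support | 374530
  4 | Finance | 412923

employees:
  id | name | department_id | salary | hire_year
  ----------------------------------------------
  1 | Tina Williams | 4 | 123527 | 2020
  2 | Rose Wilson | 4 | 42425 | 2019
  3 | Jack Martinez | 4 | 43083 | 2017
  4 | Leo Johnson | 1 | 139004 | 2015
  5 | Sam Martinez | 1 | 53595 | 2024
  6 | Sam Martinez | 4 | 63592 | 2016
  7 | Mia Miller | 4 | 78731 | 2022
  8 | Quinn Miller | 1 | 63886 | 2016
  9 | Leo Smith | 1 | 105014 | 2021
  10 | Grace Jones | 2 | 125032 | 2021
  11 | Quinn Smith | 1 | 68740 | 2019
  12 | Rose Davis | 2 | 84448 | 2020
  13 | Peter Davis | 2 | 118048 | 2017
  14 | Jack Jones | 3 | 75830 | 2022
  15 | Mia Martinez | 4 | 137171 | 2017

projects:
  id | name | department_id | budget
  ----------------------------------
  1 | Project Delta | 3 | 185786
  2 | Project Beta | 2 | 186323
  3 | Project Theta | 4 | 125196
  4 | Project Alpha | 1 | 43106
SELECT c.name, p.name AS department, c.budget FROM projects c JOIN departments p ON c.department_id = p.id

Execution result:
name | department | budget
Project Delta | Support | 185786
Project Beta | IT | 186323
Project Theta | Finance | 125196
Project Alpha | Sales | 43106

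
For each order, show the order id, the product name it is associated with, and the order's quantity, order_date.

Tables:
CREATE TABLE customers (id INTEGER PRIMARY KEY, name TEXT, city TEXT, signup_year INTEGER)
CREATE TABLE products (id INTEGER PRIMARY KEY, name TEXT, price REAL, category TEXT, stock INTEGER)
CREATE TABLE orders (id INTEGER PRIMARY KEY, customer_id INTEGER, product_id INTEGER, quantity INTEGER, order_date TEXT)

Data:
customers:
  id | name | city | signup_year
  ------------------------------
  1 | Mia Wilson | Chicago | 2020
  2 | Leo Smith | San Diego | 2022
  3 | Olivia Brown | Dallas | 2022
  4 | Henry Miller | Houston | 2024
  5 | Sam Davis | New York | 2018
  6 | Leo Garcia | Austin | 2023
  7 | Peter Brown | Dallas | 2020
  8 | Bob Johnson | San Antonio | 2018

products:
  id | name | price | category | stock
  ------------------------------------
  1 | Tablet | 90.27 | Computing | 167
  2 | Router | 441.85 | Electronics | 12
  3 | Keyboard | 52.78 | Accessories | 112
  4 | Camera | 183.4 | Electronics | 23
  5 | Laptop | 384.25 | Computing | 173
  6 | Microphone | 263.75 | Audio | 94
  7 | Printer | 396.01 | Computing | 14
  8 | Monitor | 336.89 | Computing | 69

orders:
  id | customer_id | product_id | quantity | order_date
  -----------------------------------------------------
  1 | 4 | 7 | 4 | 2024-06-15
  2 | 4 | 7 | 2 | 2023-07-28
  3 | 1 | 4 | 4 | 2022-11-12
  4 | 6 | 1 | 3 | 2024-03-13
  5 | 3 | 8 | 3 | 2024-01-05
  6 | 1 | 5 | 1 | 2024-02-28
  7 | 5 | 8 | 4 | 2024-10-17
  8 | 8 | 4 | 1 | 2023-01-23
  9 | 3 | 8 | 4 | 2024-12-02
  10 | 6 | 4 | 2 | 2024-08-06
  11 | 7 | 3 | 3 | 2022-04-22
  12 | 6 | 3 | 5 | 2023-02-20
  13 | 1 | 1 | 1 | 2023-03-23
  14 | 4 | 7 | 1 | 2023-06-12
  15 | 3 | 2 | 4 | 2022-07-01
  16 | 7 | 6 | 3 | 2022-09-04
SELECT c.id, p.name AS product, c.quantity, c.order_date FROM orders c JOIN products p ON c.product_id = p.id

Execution result:
id | product | quantity | order_date
1 | Printer | 4 | 2024-06-15
2 | Printer | 2 | 2023-07-28
3 | Camera | 4 | 2022-11-12
4 | Tablet | 3 | 2024-03-13
5 | Monitor | 3 | 2024-01-05
6 | Laptop | 1 | 2024-02-28
7 | Monitor | 4 | 2024-10-17
8 | Camera | 1 | 2023-01-23
9 | Monitor | 4 | 2024-12-02
10 | Camera | 2 | 2024-08-06
11 | Keyboard | 3 | 2022-04-22
12 | Keyboard | 5 | 2023-02-20
13 | Tablet | 1 | 2023-03-23
14 | Printer | 1 | 2023-06-12
15 | Router | 4 | 2022-07-01
16 | Microphone | 3 | 2022-09-04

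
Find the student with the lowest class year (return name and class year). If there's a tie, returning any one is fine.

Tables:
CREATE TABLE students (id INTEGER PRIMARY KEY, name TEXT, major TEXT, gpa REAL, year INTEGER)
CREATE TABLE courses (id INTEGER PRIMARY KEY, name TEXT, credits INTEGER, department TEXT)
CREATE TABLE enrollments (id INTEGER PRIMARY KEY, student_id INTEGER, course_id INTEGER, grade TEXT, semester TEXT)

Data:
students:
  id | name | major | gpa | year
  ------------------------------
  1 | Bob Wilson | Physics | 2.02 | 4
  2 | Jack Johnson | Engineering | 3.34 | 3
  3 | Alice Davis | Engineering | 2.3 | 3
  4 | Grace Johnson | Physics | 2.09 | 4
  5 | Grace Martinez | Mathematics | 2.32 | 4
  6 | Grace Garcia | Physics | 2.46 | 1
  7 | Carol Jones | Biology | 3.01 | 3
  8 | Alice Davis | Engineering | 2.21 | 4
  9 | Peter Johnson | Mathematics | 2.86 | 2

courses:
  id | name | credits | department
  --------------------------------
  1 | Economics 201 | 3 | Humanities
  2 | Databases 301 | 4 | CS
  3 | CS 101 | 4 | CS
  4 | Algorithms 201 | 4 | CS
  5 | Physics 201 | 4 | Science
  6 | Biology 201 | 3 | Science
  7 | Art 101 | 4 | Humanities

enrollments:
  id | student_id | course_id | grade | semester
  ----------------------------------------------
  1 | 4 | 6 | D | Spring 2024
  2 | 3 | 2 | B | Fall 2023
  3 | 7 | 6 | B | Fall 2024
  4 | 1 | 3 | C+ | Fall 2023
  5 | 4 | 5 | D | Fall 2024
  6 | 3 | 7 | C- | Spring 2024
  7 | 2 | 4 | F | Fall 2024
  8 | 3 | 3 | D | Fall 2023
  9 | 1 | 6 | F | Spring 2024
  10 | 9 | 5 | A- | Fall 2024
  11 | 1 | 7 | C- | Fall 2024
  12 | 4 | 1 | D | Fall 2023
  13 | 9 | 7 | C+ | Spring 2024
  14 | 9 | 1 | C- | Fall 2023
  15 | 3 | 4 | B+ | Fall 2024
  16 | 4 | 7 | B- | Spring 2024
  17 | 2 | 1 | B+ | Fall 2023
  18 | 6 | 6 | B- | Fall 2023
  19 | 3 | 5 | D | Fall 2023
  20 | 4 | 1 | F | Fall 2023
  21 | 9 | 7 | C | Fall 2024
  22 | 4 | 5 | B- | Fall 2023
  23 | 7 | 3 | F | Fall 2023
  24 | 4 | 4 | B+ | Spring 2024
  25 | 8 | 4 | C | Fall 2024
SELECT name, year FROM students ORDER BY year ASC LIMIT 1

Execution result:
name | year
Grace Garcia | 1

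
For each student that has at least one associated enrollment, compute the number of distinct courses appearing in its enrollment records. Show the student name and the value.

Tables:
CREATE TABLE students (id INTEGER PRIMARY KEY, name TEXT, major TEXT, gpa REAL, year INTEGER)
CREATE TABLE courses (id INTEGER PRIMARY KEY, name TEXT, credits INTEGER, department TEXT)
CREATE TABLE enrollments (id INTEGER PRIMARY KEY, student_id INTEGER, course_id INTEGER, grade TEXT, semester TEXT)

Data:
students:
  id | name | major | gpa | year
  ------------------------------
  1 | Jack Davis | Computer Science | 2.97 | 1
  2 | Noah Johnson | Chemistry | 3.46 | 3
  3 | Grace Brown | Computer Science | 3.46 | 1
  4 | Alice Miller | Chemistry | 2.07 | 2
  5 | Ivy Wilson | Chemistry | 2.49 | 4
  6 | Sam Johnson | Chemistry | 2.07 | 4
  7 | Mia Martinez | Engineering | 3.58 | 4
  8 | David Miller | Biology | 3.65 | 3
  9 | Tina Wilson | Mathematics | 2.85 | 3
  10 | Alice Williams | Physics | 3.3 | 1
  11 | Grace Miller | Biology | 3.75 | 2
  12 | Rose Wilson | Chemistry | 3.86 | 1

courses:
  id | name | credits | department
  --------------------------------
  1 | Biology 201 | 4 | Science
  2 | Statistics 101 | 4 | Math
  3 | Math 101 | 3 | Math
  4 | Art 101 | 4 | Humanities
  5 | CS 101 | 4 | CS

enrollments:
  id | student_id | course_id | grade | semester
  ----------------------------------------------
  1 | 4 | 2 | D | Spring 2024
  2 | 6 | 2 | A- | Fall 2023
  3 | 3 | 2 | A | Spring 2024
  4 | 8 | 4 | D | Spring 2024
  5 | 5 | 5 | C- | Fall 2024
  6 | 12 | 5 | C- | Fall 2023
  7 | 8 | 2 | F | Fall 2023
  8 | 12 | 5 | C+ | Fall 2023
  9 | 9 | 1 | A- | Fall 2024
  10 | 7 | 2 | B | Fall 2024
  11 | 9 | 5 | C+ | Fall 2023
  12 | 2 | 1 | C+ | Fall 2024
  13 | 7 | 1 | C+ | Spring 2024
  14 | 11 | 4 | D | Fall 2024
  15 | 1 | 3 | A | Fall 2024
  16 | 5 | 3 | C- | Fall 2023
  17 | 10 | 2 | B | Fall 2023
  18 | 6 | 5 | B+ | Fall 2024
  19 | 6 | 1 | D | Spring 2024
SELECT p.name, COUNT(DISTINCT c.course_id) AS distinct_course_count FROM enrollments c JOIN students p ON c.student_id = p.id GROUP BY p.id, p.name

Execution result:
name | distinct_course_count
Jack Davis | 1
Noah Johnson | 1
Grace Brown | 1
Alice Miller | 1
Ivy Wilson | 2
Sam Johnson | 3
Mia Martinez | 2
David Miller | 2
Tina Wilson | 2
Alice Williams | 1
Grace Miller | 1
Rose Wilson | 1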